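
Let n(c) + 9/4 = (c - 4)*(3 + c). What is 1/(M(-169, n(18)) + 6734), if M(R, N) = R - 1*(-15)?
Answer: 1/6580 ≈ 0.00015198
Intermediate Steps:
n(c) = -9/4 + (-4 + c)*(3 + c) (n(c) = -9/4 + (c - 4)*(3 + c) = -9/4 + (-4 + c)*(3 + c))
M(R, N) = 15 + R (M(R, N) = R + 15 = 15 + R)
1/(M(-169, n(18)) + 6734) = 1/((15 - 169) + 6734) = 1/(-154 + 6734) = 1/6580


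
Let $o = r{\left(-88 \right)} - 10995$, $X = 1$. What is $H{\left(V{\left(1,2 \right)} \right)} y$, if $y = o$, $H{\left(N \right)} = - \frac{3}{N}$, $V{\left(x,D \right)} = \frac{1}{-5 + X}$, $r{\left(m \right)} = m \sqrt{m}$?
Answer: $-131940 - 2112 i \sqrt{22} \approx -1.3194 \cdot 10^{5} - 9906.2 i$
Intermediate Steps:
$r{\left(m \right)} = m^{\frac{3}{2}}$
$V{\left(x,D \right)} = - \frac{1}{4}$ ($V{\left(x,D \right)} = \frac{1}{-5 + 1} = \frac{1}{-4} = - \frac{1}{4}$)
$o = -10995 - 176 i \sqrt{22}$ ($o = \left(-88\right)^{\frac{3}{2}} - 10995 = - 176 i \sqrt{22} - 10995 = -10995 - 176 i \sqrt{22} \approx -10995.0 - 825.51 i$)
$y = -10995 - 176 i \sqrt{22} \approx -10995.0 - 825.51 i$
$H{\left(V{\left(1,2 \right)} \right)} y = - \frac{3}{- \frac{1}{4}} \left(-10995 - 176 i \sqrt{22}\right) = \left(-3\right) \left(-4\right) \left(-10995 - 176 i \sqrt{22}\right) = 12 \left(-10995 - 176 i \sqrt{22}\right) = -131940 - 2112 i \sqrt{22}$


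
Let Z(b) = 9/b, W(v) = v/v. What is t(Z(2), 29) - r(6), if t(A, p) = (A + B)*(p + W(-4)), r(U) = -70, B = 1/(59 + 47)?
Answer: 10880/53 ≈ 205.28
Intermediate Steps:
W(v) = 1
B = 1/106 ≈ 0.0094340
t(A, p) = (1 + p)*(1/106 + A) (t(A, p) = (A + 1/106)*(p + 1) = (1/106 + A)*(1 + p) = (1 + p)*(1/106 + A))
t(Z(2), 29) - r(6) = (1/106 + 9/2 + (1/106)*29 + (9/2)*29) - 1*(-70) = (1/106 + 9*(1/2) + 29/106 + (9*(1/2))*29) + 70 = (1/106 + 9/2 + 29/106 + (9/2)*29) + 70 = (1/106 + 9/2 + 29/106 + 261/2) + 70 = 7170/53 + 70 = 10880/53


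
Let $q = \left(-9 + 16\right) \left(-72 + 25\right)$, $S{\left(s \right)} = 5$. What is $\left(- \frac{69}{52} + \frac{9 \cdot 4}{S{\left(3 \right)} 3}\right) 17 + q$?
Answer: $- \frac{80797}{260} \approx -310.76$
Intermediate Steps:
$q = -329$ ($q = 7 \left(-47\right) = -329$)
$\left(- \frac{69}{52} + \frac{9 \cdot 4}{S{\left(3 \right)} 3}\right) 17 + q = \left(- \frac{69}{52} + \frac{9 \cdot 4}{5 \cdot 3}\right) 17 - 329 = \left(\left(-69\right) \frac{1}{52} + \frac{36}{15}\right) 17 - 329 = \left(- \frac{69}{52} + 36 \cdot \frac{1}{15}\right) 17 - 329 = \left(- \frac{69}{52} + \frac{12}{5}\right) 17 - 329 = \frac{279}{260} \cdot 17 - 329 = \frac{4743}{260} - 329 = - \frac{80797}{260}$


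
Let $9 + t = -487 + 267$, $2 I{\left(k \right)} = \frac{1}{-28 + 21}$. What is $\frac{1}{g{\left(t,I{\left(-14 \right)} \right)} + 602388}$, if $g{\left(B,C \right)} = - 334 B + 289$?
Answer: $\frac{1}{679163} \approx 1.4724 \cdot 10^{-6}$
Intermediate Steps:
$I{\left(k \right)} = - \frac{1}{14}$ ($I{\left(k \right)} = \frac{1}{2 \left(-28 + 21\right)} = \frac{1}{2 \left(-7\right)} = \frac{1}{2} \left(- \frac{1}{7}\right) = - \frac{1}{14}$)
$t = -229$ ($t = -9 + \left(-487 + 267\right) = -9 - 220 = -229$)
$g{\left(B,C \right)} = 289 - 334 B$
$\frac{1}{g{\left(t,I{\left(-14 \right)} \right)} + 602388} = \frac{1}{\left(289 - -76486\right) + 602388} = \frac{1}{\left(289 + 76486\right) + 602388} = \frac{1}{76775 + 602388} = \frac{1}{679163}$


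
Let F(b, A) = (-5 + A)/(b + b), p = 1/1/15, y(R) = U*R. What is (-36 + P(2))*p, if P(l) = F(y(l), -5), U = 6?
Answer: -2185/4 ≈ -546.25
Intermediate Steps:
y(R) = 6*R
p = 15 (p = 1/(1/15) = 1*15 = 15)
F(b, A) = (-5 + A)/(2*b) (F(b, A) = (-5 + A)/((2*b)) = (-5 + A)*(1/(2*b)) = (-5 + A)/(2*b))
P(l) = -5/(6*l) (P(l) = (-5 - 5)/(2*((6*l))) = (½)*(1/(6*l))*(-10) = -5/(6*l))
(-36 + P(2))*p = (-36 - ⅚/2)*15 = (-36 - ⅚*½)*15 = (-36 - 5/12)*15 = -437/12*15 = -2185/4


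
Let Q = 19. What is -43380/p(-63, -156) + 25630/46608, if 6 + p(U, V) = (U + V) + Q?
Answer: 506783705/2400312 ≈ 211.13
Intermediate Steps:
p(U, V) = 13 + U + V (p(U, V) = -6 + ((U + V) + 19) = -6 + (19 + U + V) = 13 + U + V)
-43380/p(-63, -156) + 25630/46608 = -43380/(13 - 63 - 156) + 25630/46608 = -43380/(-206) + 25630*(1/46608) = -43380*(-1/206) + 12815/23304 = 21690/103 + 12815/23304 = 506783705/2400312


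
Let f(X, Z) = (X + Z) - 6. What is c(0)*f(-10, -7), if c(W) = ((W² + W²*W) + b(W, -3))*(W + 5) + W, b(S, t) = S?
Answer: 0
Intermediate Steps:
f(X, Z) = -6 + X + Z
c(W) = W + (5 + W)*(W + W² + W³) (c(W) = ((W² + W²*W) + W)*(W + 5) + W = ((W² + W³) + W)*(5 + W) + W = (W + W² + W³)*(5 + W) + W = (5 + W)*(W + W² + W³) + W = W + (5 + W)*(W + W² + W³))
c(0)*f(-10, -7) = (0*(6 + 0³ + 6*0 + 6*0²))*(-6 - 10 - 7) = (0*(6 + 0 + 0 + 6*0))*(-23) = (0*(6 + 0 + 0 + 0))*(-23) = (0*6)*(-23) = 0*(-23) = 0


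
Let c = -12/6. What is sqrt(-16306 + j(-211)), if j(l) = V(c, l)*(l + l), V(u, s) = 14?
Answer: I*sqrt(22214) ≈ 149.04*I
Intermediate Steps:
c = -2 (c = -12*1/6 = -2)
j(l) = 28*l (j(l) = 14*(l + l) = 14*(2*l) = 28*l)
sqrt(-16306 + j(-211)) = sqrt(-16306 + 28*(-211)) = sqrt(-16306 - 5908) = sqrt(-22214) = I*sqrt(22214)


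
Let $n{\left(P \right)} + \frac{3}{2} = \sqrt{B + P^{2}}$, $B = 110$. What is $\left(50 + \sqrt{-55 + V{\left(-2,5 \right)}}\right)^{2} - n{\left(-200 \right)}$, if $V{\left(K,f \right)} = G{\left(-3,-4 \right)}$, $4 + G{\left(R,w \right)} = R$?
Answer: $\frac{4879}{2} - \sqrt{40110} + 100 i \sqrt{62} \approx 2239.2 + 787.4 i$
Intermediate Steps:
$G{\left(R,w \right)} = -4 + R$
$V{\left(K,f \right)} = -7$ ($V{\left(K,f \right)} = -4 - 3 = -7$)
$n{\left(P \right)} = - \frac{3}{2} + \sqrt{110 + P^{2}}$
$\left(50 + \sqrt{-55 + V{\left(-2,5 \right)}}\right)^{2} - n{\left(-200 \right)} = \left(50 + \sqrt{-55 - 7}\right)^{2} - \left(- \frac{3}{2} + \sqrt{110 + \left(-200\right)^{2}}\right) = \left(50 + \sqrt{-62}\right)^{2} - \left(- \frac{3}{2} + \sqrt{110 + 40000}\right) = \left(50 + i \sqrt{62}\right)^{2} - \left(- \frac{3}{2} + \sqrt{40110}\right) = \left(50 + i \sqrt{62}\right)^{2} + \left(\frac{3}{2} - \sqrt{40110}\right) = \frac{3}{2} + \left(50 + i \sqrt{62}\right)^{2} - \sqrt{40110}$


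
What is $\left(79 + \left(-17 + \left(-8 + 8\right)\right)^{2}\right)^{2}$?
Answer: $135424$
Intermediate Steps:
$\left(79 + \left(-17 + \left(-8 + 8\right)\right)^{2}\right)^{2} = \left(79 + \left(-17 + 0\right)^{2}\right)^{2} = \left(79 + \left(-17\right)^{2}\right)^{2} = \left(79 + 289\right)^{2} = 368^{2} = 135424$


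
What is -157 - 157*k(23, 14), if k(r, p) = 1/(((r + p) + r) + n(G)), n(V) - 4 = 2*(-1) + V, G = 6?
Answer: -10833/68 ≈ -159.31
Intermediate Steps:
n(V) = 2 + V (n(V) = 4 + (2*(-1) + V) = 4 + (-2 + V) = 2 + V)
k(r, p) = 1/(8 + p + 2*r) (k(r, p) = 1/(((r + p) + r) + (2 + 6)) = 1/(((p + r) + r) + 8) = 1/((p + 2*r) + 8) = 1/(8 + p + 2*r))
-157 - 157*k(23, 14) = -157 - 157/(8 + 14 + 2*23) = -157 - 157/(8 + 14 + 46) = -157 - 157/68 = -10833/68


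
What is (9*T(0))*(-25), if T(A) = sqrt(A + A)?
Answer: 0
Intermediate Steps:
T(A) = sqrt(2)*sqrt(A) (T(A) = sqrt(2*A) = sqrt(2)*sqrt(A))
(9*T(0))*(-25) = (9*(sqrt(2)*sqrt(0)))*(-25) = (9*(sqrt(2)*0))*(-25) = (9*0)*(-25) = 0*(-25) = 0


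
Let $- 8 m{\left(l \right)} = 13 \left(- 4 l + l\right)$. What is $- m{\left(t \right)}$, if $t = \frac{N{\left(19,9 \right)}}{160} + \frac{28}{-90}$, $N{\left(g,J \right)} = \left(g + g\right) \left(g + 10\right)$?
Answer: $- \frac{12311}{384} \approx -32.06$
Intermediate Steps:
$N{\left(g,J \right)} = 2 g \left(10 + g\right)$
$t = \frac{947}{144}$ ($t = \frac{2 \cdot 19 \left(10 + 19\right)}{160} + \frac{28}{-90} = 2 \cdot 19 \cdot 29 \cdot \frac{1}{160} + 28 \left(- \frac{1}{90}\right) = 1102 \cdot \frac{1}{160} - \frac{14}{45} = \frac{551}{80} - \frac{14}{45} = \frac{947}{144} \approx 6.5764$)
$m{\left(l \right)} = \frac{39 l}{8}$ ($m{\left(l \right)} = - \frac{13 \left(- 4 l + l\right)}{8} = - \frac{13 \left(- 3 l\right)}{8} = - \frac{\left(-39\right) l}{8} = \frac{39 l}{8}$)
$- m{\left(t \right)} = - \frac{39 \cdot 947}{8 \cdot 144} = \left(-1\right) \frac{12311}{384} = - \frac{12311}{384}$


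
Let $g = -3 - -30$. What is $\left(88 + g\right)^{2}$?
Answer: $13225$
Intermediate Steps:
$g = 27$ ($g = -3 + 30 = 27$)
$\left(88 + g\right)^{2} = \left(88 + 27\right)^{2} = 115^{2} = 13225$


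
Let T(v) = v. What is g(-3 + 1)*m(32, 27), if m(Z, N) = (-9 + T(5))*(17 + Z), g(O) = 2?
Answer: -392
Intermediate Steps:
m(Z, N) = -68 - 4*Z (m(Z, N) = (-9 + 5)*(17 + Z) = -4*(17 + Z) = -68 - 4*Z)
g(-3 + 1)*m(32, 27) = 2*(-68 - 4*32) = 2*(-68 - 128) = 2*(-196) = -392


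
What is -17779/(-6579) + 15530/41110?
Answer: 83306656/27046269 ≈ 3.0802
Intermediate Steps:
-17779/(-6579) + 15530/41110 = -17779*(-1/6579) + 15530*(1/41110) = 17779/6579 + 1553/4111 = 83306656/27046269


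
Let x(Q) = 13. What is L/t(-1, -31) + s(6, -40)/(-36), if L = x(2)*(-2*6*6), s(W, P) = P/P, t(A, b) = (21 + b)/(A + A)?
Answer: -33701/180 ≈ -187.23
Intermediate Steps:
t(A, b) = (21 + b)/(2*A) (t(A, b) = (21 + b)/((2*A)) = (21 + b)*(1/(2*A)) = (21 + b)/(2*A))
s(W, P) = 1
L = -936 (L = 13*(-2*6*6) = 13*(-12*6) = 13*(-72) = -936)
L/t(-1, -31) + s(6, -40)/(-36) = -936*(-2/(21 - 31)) + 1/(-36) = -936/((½)*(-1)*(-10)) + 1*(-1/36) = -936/5 - 1/36 = -33701/180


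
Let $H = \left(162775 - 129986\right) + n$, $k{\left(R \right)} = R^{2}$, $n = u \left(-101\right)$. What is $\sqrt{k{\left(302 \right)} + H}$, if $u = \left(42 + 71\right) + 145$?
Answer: $\sqrt{97935} \approx 312.95$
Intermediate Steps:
$u = 258$ ($u = 113 + 145 = 258$)
$n = -26058$ ($n = 258 \left(-101\right) = -26058$)
$H = 6731$ ($H = \left(162775 - 129986\right) - 26058 = 32789 - 26058 = 6731$)
$\sqrt{k{\left(302 \right)} + H} = \sqrt{302^{2} + 6731} = \sqrt{91204 + 6731} = \sqrt{97935}$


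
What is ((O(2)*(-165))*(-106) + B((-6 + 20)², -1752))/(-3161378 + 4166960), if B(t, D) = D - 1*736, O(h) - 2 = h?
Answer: 33736/502791 ≈ 0.067097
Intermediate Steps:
O(h) = 2 + h
B(t, D) = -736 + D (B(t, D) = D - 736 = -736 + D)
((O(2)*(-165))*(-106) + B((-6 + 20)², -1752))/(-3161378 + 4166960) = (((2 + 2)*(-165))*(-106) + (-736 - 1752))/(-3161378 + 4166960) = ((4*(-165))*(-106) - 2488)/1005582 = (-660*(-106) - 2488)*(1/1005582) = (69960 - 2488)*(1/1005582) = 67472*(1/1005582) = 33736/502791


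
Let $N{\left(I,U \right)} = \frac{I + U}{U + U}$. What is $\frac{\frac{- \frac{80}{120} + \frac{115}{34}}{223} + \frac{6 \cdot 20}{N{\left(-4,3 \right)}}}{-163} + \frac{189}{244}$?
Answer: $\frac{2348342857}{452326956} \approx 5.1917$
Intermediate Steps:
$N{\left(I,U \right)} = \frac{I + U}{2 U}$
$\frac{\frac{- \frac{80}{120} + \frac{115}{34}}{223} + \frac{6 \cdot 20}{N{\left(-4,3 \right)}}}{-163} + \frac{189}{244} = \frac{\frac{- \frac{80}{120} + \frac{115}{34}}{223} + \frac{6 \cdot 20}{\frac{1}{2} \cdot \frac{1}{3} \left(-4 + 3\right)}}{-163} + \frac{189}{244} = \left(\left(\left(-80\right) \frac{1}{120} + 115 \cdot \frac{1}{34}\right) \frac{1}{223} + \frac{120}{\frac{1}{2} \cdot \frac{1}{3} \left(-1\right)}\right) \left(- \frac{1}{163}\right) + 189 \cdot \frac{1}{244} = \left(\left(- \frac{2}{3} + \frac{115}{34}\right) \frac{1}{223} + \frac{120}{- \frac{1}{6}}\right) \left(- \frac{1}{163}\right) + \frac{189}{244} = \left(\frac{277}{102} \cdot \frac{1}{223} + 120 \left(-6\right)\right) \left(- \frac{1}{163}\right) + \frac{189}{244} = \left(\frac{277}{22746} - 720\right) \left(- \frac{1}{163}\right) + \frac{189}{244} = \left(- \frac{16376843}{22746}\right) \left(- \frac{1}{163}\right) + \frac{189}{244} = \frac{16376843}{3707598} + \frac{189}{244} = \frac{2348342857}{452326956}$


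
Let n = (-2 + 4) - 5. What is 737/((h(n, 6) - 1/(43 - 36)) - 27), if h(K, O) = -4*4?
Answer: -5159/302 ≈ -17.083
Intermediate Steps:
n = -3 (n = 2 - 5 = -3)
h(K, O) = -16
737/((h(n, 6) - 1/(43 - 36)) - 27) = 737/((-16 - 1/(43 - 36)) - 27) = 737/((-16 - 1/7) - 27) = 737/((-16 - 1*⅐) - 27) = 737/((-16 - ⅐) - 27) = 737/(-113/7 - 27) = 737/(-302/7) = 737*(-7/302) = -5159/302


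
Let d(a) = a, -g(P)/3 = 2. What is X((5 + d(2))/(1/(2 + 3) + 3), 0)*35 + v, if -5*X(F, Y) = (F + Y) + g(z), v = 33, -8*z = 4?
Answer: 955/16 ≈ 59.688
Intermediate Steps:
z = -1/2 (z = -1/8*4 = -1/2 ≈ -0.50000)
g(P) = -6 (g(P) = -3*2 = -6)
X(F, Y) = 6/5 - F/5 - Y/5 (X(F, Y) = -((F + Y) - 6)/5 = -(-6 + F + Y)/5 = 6/5 - F/5 - Y/5)
X((5 + d(2))/(1/(2 + 3) + 3), 0)*35 + v = (6/5 - (5 + 2)/(5*(1/(2 + 3) + 3)) - 1/5*0)*35 + 33 = (6/5 - 7/(5*(1/5 + 3)) + 0)*35 + 33 = (6/5 - 7/(5*16/5) + 0)*35 + 33 = (6/5 - 7*5/(5*16) + 0)*35 + 33 = (6/5 - 1/5*35/16 + 0)*35 + 33 = (6/5 - 7/16 + 0)*35 + 33 = (61/80)*35 + 33 = 427/16 + 33 = 955/16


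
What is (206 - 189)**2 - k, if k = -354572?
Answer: 354861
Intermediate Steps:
(206 - 189)**2 - k = (206 - 189)**2 - 1*(-354572) = 17**2 + 354572 = 289 + 354572 = 354861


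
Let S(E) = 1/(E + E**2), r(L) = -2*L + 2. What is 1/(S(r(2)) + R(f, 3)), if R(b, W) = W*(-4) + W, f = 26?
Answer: -2/17 ≈ -0.11765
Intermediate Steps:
R(b, W) = -3*W (R(b, W) = -4*W + W = -3*W)
r(L) = 2 - 2*L
1/(S(r(2)) + R(f, 3)) = 1/(1/((2 - 2*2)*(1 + (2 - 2*2))) - 3*3) = 1/(1/((2 - 4)*(1 + (2 - 4))) - 9) = 1/(1/((-2)*(1 - 2)) - 9) = 1/(-1/2/(-1) - 9) = 1/(-1/2*(-1) - 9) = 1/(1/2 - 9) = 1/(-17/2) = -2/17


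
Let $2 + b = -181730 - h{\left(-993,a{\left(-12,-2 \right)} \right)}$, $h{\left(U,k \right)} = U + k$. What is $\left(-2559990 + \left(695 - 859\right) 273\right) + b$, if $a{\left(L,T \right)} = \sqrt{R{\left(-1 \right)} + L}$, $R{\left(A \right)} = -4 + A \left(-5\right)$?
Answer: $-2785501 - i \sqrt{11} \approx -2.7855 \cdot 10^{6} - 3.3166 i$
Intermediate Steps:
$R{\left(A \right)} = -4 - 5 A$
$a{\left(L,T \right)} = \sqrt{1 + L}$ ($a{\left(L,T \right)} = \sqrt{\left(-4 - -5\right) + L} = \sqrt{\left(-4 + 5\right) + L} = \sqrt{1 + L}$)
$b = -180739 - i \sqrt{11}$ ($b = -2 - \left(180737 + \sqrt{1 - 12}\right) = -2 - \left(180737 + \sqrt{-11}\right) = -2 - \left(180737 + i \sqrt{11}\right) = -180739 - i \sqrt{11} \approx -1.8074 \cdot 10^{5} - 3.3166 i$)
$\left(-2559990 + \left(695 - 859\right) 273\right) + b = \left(-2559990 + \left(695 - 859\right) 273\right) - \left(180739 + i \sqrt{11}\right) = \left(-2559990 - 44772\right) - \left(180739 + i \sqrt{11}\right) = -2604762 - \left(180739 + i \sqrt{11}\right) = -2785501 - i \sqrt{11}$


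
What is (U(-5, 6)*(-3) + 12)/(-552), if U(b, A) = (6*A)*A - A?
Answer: 103/92 ≈ 1.1196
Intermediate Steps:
U(b, A) = -A + 6*A**2 (U(b, A) = 6*A**2 - A = -A + 6*A**2)
(U(-5, 6)*(-3) + 12)/(-552) = ((6*(-1 + 6*6))*(-3) + 12)/(-552) = ((6*(-1 + 36))*(-3) + 12)*(-1/552) = ((6*35)*(-3) + 12)*(-1/552) = (210*(-3) + 12)*(-1/552) = (-630 + 12)*(-1/552) = -618*(-1/552) = 103/92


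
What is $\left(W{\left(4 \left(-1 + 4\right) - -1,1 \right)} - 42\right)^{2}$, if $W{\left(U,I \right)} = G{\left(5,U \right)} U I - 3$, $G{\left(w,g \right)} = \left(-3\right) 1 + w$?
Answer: $361$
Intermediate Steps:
$G{\left(w,g \right)} = -3 + w$
$W{\left(U,I \right)} = -3 + 2 I U$ ($W{\left(U,I \right)} = \left(-3 + 5\right) U I - 3 = 2 U I - 3 = 2 I U - 3 = -3 + 2 I U$)
$\left(W{\left(4 \left(-1 + 4\right) - -1,1 \right)} - 42\right)^{2} = \left(\left(-3 + 2 \cdot 1 \left(4 \left(-1 + 4\right) - -1\right)\right) - 42\right)^{2} = \left(\left(-3 + 2 \cdot 1 \left(4 \cdot 3 + 1\right)\right) - 42\right)^{2} = \left(\left(-3 + 2 \cdot 1 \left(12 + 1\right)\right) - 42\right)^{2} = \left(\left(-3 + 2 \cdot 1 \cdot 13\right) - 42\right)^{2} = \left(\left(-3 + 26\right) - 42\right)^{2} = \left(23 - 42\right)^{2} = \left(-19\right)^{2} = 361$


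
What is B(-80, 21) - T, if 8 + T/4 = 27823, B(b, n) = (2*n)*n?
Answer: -110378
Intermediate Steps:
B(b, n) = 2*n**2
T = 111260 (T = -32 + 4*27823 = -32 + 111292 = 111260)
B(-80, 21) - T = 2*21**2 - 1*111260 = 2*441 - 111260 = 882 - 111260 = -110378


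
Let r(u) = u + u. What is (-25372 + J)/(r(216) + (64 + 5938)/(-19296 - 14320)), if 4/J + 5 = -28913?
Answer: -1233215566000/20988843449 ≈ -58.756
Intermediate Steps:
r(u) = 2*u
J = -2/14459 (J = 4/(-5 - 28913) = 4/(-28918) = 4*(-1/28918) = -2/14459 ≈ -0.00013832)
(-25372 + J)/(r(216) + (64 + 5938)/(-19296 - 14320)) = (-25372 - 2/14459)/(2*216 + (64 + 5938)/(-19296 - 14320)) = -366853750/(14459*(432 + 6002/(-33616))) = -366853750/(14459*(432 + 6002*(-1/33616))) = -366853750/(14459*(432 - 3001/16808)) = -366853750/(14459*7258055/16808) = -366853750/14459*16808/7258055 = -1233215566000/20988843449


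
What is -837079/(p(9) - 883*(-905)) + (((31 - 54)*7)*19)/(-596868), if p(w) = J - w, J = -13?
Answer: -497181243085/476953040724 ≈ -1.0424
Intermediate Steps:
p(w) = -13 - w
-837079/(p(9) - 883*(-905)) + (((31 - 54)*7)*19)/(-596868) = -837079/((-13 - 1*9) - 883*(-905)) + (((31 - 54)*7)*19)/(-596868) = -837079/((-13 - 9) + 799115) + (-23*7*19)*(-1/596868) = -837079/(-22 + 799115) - 161*19*(-1/596868) = -837079/799093 - 3059*(-1/596868) = -837079*1/799093 + 3059/596868 = -837079/799093 + 3059/596868 = -497181243085/476953040724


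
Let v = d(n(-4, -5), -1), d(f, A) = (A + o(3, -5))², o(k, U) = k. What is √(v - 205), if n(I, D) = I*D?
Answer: I*√201 ≈ 14.177*I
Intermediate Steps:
n(I, D) = D*I
d(f, A) = (3 + A)² (d(f, A) = (A + 3)² = (3 + A)²)
v = 4 (v = (3 - 1)² = 2² = 4)
√(v - 205) = √(4 - 205) = √(-201) = I*√201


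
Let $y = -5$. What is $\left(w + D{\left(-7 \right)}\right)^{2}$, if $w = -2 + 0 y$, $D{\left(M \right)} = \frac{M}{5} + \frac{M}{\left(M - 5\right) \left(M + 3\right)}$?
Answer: $\frac{724201}{57600} \approx 12.573$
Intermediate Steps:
$D{\left(M \right)} = \frac{M}{5} + \frac{M}{\left(-5 + M\right) \left(3 + M\right)}$ ($D{\left(M \right)} = M \frac{1}{5} + \frac{M}{\left(-5 + M\right) \left(3 + M\right)} = \frac{M}{5} + M \frac{1}{\left(-5 + M\right) \left(3 + M\right)} = \frac{M}{5} + \frac{M}{\left(-5 + M\right) \left(3 + M\right)}$)
$w = -2$ ($w = -2 + 0 \left(-5\right) = -2 + 0 = -2$)
$\left(w + D{\left(-7 \right)}\right)^{2} = \left(-2 + \frac{1}{5} \left(-7\right) \frac{1}{15 - \left(-7\right)^{2} + 2 \left(-7\right)} \left(10 - \left(-7\right)^{2} + 2 \left(-7\right)\right)\right)^{2} = \left(-2 + \frac{1}{5} \left(-7\right) \frac{1}{15 - 49 - 14} \left(10 - 49 - 14\right)\right)^{2} = \left(-2 + \frac{1}{5} \left(-7\right) \frac{1}{-48} \left(-53\right)\right)^{2} = \left(-2 + \frac{1}{5} \left(-7\right) \left(- \frac{1}{48}\right) \left(-53\right)\right)^{2} = \left(-2 - \frac{371}{240}\right)^{2} = \left(- \frac{851}{240}\right)^{2} = \frac{724201}{57600}$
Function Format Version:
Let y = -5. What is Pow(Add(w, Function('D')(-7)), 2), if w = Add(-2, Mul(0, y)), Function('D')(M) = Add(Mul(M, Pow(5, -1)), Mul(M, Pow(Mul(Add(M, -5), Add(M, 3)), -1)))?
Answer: Rational(724201, 57600) ≈ 12.573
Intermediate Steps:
Function('D')(M) = Add(Mul(Rational(1, 5), M), Mul(M, Pow(Add(-5, M), -1), Pow(Add(3, M), -1))) (Function('D')(M) = Add(Mul(M, Rational(1, 5)), Mul(M, Pow(Mul(Add(-5, M), Add(3, M)), -1))) = Add(Mul(Rational(1, 5), M), Mul(M, Mul(Pow(Add(-5, M), -1), Pow(Add(3, M), -1)))) = Add(Mul(Rational(1, 5), M), Mul(M, Pow(Add(-5, M), -1), Pow(Add(3, M), -1))))
w = -2 (w = Add(-2, Mul(0, -5)) = Add(-2, 0) = -2)
Pow(Add(w, Function('D')(-7)), 2) = Pow(Add(-2, Mul(Rational(1, 5), -7, Pow(Add(15, Mul(-1, Pow(-7, 2)), Mul(2, -7)), -1), Add(10, Mul(-1, Pow(-7, 2)), Mul(2, -7)))), 2) = Pow(Add(-2, Mul(Rational(1, 5), -7, Pow(Add(15, Mul(-1, 49), -14), -1), Add(10, Mul(-1, 49), -14))), 2) = Pow(Add(-2, Mul(Rational(1, 5), -7, Pow(Add(15, -49, -14), -1), Add(10, -49, -14))), 2) = Pow(Add(-2, Mul(Rational(1, 5), -7, Pow(-48, -1), -53)), 2) = Pow(Add(-2, Mul(Rational(1, 5), -7, Rational(-1, 48), -53)), 2) = Pow(Add(-2, Rational(-371, 240)), 2) = Pow(Rational(-851, 240), 2) = Rational(724201, 57600)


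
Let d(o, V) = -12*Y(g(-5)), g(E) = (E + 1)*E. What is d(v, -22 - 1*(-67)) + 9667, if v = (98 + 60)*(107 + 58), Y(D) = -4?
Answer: 9715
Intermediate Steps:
g(E) = E*(1 + E) (g(E) = (1 + E)*E = E*(1 + E))
v = 26070 (v = 158*165 = 26070)
d(o, V) = 48 (d(o, V) = -12*(-4) = 48)
d(v, -22 - 1*(-67)) + 9667 = 48 + 9667 = 9715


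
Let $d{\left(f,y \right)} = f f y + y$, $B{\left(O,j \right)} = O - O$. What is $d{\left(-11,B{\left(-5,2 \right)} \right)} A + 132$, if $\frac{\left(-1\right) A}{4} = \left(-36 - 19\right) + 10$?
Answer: $132$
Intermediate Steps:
$B{\left(O,j \right)} = 0$
$A = 180$ ($A = - 4 \left(\left(-36 - 19\right) + 10\right) = - 4 \left(-55 + 10\right) = \left(-4\right) \left(-45\right) = 180$)
$d{\left(f,y \right)} = y + y f^{2}$ ($d{\left(f,y \right)} = f^{2} y + y = y f^{2} + y = y + y f^{2}$)
$d{\left(-11,B{\left(-5,2 \right)} \right)} A + 132 = 0 \left(1 + \left(-11\right)^{2}\right) 180 + 132 = 0 \left(1 + 121\right) 180 + 132 = 0 \cdot 122 \cdot 180 + 132 = 0 \cdot 180 + 132 = 0 + 132 = 132$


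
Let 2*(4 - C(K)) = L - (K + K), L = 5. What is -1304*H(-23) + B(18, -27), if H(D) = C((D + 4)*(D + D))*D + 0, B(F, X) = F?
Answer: 26258014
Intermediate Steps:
C(K) = 3/2 + K (C(K) = 4 - (5 - (K + K))/2 = 4 - (5 - 2*K)/2 = 4 + (-5/2 + K) = 3/2 + K)
H(D) = D*(3/2 + 2*D*(4 + D)) (H(D) = (3/2 + (D + 4)*(D + D))*D + 0 = (3/2 + (4 + D)*(2*D))*D + 0 = (3/2 + 2*D*(4 + D))*D + 0 = D*(3/2 + 2*D*(4 + D)) + 0 = D*(3/2 + 2*D*(4 + D)))
-1304*H(-23) + B(18, -27) = -652*(-23)*(3 + 4*(-23)*(4 - 23)) + 18 = -652*(-23)*(3 + 4*(-23)*(-19)) + 18 = -652*(-23)*(3 + 1748) + 18 = -652*(-23)*1751 + 18 = -1304*(-40273/2) + 18 = 26257996 + 18 = 26258014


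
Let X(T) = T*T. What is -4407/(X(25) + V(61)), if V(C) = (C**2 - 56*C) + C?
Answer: -4407/991 ≈ -4.4470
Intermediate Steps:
X(T) = T**2
V(C) = C**2 - 55*C
-4407/(X(25) + V(61)) = -4407/(25**2 + 61*(-55 + 61)) = -4407/(625 + 61*6) = -4407/(625 + 366) = -4407/991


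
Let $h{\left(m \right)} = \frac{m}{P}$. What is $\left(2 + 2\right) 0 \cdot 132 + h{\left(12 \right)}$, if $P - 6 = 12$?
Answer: $\frac{2}{3} \approx 0.66667$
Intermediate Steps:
$P = 18$ ($P = 6 + 12 = 18$)
$h{\left(m \right)} = \frac{m}{18}$
$\left(2 + 2\right) 0 \cdot 132 + h{\left(12 \right)} = \left(2 + 2\right) 0 \cdot 132 + \frac{1}{18} \cdot 12 = 4 \cdot 0 \cdot 132 + \frac{2}{3} = 0 \cdot 132 + \frac{2}{3} = 0 + \frac{2}{3} = \frac{2}{3}$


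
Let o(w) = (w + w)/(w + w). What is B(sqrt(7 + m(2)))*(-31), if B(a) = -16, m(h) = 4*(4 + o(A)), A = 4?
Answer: 496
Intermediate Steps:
o(w) = 1 (o(w) = (2*w)/((2*w)) = (2*w)*(1/(2*w)) = 1)
m(h) = 20 (m(h) = 4*(4 + 1) = 4*5 = 20)
B(sqrt(7 + m(2)))*(-31) = -16*(-31) = 496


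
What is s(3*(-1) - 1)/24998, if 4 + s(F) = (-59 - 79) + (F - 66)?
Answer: -106/12499 ≈ -0.0084807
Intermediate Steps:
s(F) = -208 + F (s(F) = -4 + ((-59 - 79) + (F - 66)) = -4 + (-138 + (-66 + F)) = -4 + (-204 + F) = -208 + F)
s(3*(-1) - 1)/24998 = (-208 + (3*(-1) - 1))/24998 = (-208 + (-3 - 1))*(1/24998) = (-208 - 4)*(1/24998) = -212*1/24998 = -106/12499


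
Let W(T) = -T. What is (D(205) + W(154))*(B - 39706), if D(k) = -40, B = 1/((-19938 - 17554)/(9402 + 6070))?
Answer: 72200631964/9373 ≈ 7.7030e+6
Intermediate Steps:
B = -3868/9373 (B = 1/(-37492/15472) = 1/(-37492*1/15472) = 1/(-9373/3868) = -3868/9373 ≈ -0.41267)
(D(205) + W(154))*(B - 39706) = (-40 - 1*154)*(-3868/9373 - 39706) = (-40 - 154)*(-372168206/9373) = -194*(-372168206/9373) = 72200631964/9373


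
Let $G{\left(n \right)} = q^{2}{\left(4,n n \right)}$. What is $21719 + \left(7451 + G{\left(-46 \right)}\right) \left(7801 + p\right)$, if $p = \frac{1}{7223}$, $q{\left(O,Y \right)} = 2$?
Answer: $\frac{420220958257}{7223} \approx 5.8178 \cdot 10^{7}$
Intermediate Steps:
$p = \frac{1}{7223} \approx 0.00013845$
$G{\left(n \right)} = 4$ ($G{\left(n \right)} = 2^{2} = 4$)
$21719 + \left(7451 + G{\left(-46 \right)}\right) \left(7801 + p\right) = 21719 + \left(7451 + 4\right) \left(7801 + \frac{1}{7223}\right) = 21719 + 7455 \cdot \frac{56346624}{7223} = 21719 + \frac{420064081920}{7223} = \frac{420220958257}{7223}$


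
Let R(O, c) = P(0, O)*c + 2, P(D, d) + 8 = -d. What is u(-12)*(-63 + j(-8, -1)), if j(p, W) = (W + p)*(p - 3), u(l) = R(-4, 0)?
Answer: 72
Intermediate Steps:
P(D, d) = -8 - d
R(O, c) = 2 + c*(-8 - O) (R(O, c) = (-8 - O)*c + 2 = c*(-8 - O) + 2 = 2 + c*(-8 - O))
u(l) = 2 (u(l) = 2 - 1*0*(8 - 4) = 2 - 1*0*4 = 2 + 0 = 2)
j(p, W) = (-3 + p)*(W + p) (j(p, W) = (W + p)*(-3 + p) = (-3 + p)*(W + p))
u(-12)*(-63 + j(-8, -1)) = 2*(-63 + ((-8)**2 - 3*(-1) - 3*(-8) - 1*(-8))) = 2*(-63 + (64 + 3 + 24 + 8)) = 2*(-63 + 99) = 2*36 = 72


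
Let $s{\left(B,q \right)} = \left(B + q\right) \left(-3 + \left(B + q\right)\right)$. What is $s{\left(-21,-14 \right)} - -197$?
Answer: $1527$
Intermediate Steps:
$s{\left(B,q \right)} = \left(B + q\right) \left(-3 + B + q\right)$
$s{\left(-21,-14 \right)} - -197 = \left(\left(-21\right)^{2} + \left(-14\right)^{2} - -63 - -42 + 2 \left(-21\right) \left(-14\right)\right) - -197 = \left(441 + 196 + 63 + 42 + 588\right) + 197 = 1330 + 197 = 1527$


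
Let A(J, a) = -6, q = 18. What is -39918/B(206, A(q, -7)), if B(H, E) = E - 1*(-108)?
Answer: -6653/17 ≈ -391.35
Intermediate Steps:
B(H, E) = 108 + E (B(H, E) = E + 108 = 108 + E)
-39918/B(206, A(q, -7)) = -39918/(108 - 6) = -39918/102 = -39918*1/102 = -6653/17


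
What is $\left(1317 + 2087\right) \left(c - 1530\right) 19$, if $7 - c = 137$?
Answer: $-107362160$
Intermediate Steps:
$c = -130$ ($c = 7 - 137 = -130$)
$\left(1317 + 2087\right) \left(c - 1530\right) 19 = \left(1317 + 2087\right) \left(-130 - 1530\right) 19 = 3404 \left(-1660\right) 19 = \left(-5650640\right) 19 = -107362160$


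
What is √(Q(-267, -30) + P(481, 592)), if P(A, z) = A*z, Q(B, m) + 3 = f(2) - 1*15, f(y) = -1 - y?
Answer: √284731 ≈ 533.60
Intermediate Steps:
Q(B, m) = -21 (Q(B, m) = -3 + ((-1 - 1*2) - 1*15) = -3 + ((-1 - 2) - 15) = -3 + (-3 - 15) = -3 - 18 = -21)
√(Q(-267, -30) + P(481, 592)) = √(-21 + 481*592) = √(-21 + 284752) = √284731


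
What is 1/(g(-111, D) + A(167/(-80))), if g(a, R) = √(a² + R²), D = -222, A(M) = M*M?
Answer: -178489600/2522563003679 + 4546560000*√5/2522563003679 ≈ 0.0039594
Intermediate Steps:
A(M) = M²
g(a, R) = √(R² + a²)
1/(g(-111, D) + A(167/(-80))) = 1/(√((-222)² + (-111)²) + (167/(-80))²) = 1/(√(49284 + 12321) + (167*(-1/80))²) = 1/(√61605 + (-167/80)²) = 1/(111*√5 + 27889/6400) = 1/(27889/6400 + 111*√5)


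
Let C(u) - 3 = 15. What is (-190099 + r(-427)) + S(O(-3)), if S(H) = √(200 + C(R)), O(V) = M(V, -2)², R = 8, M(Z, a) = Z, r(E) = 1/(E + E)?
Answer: -162344547/854 + √218 ≈ -1.9008e+5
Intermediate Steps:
r(E) = 1/(2*E)
C(u) = 18 (C(u) = 3 + 15 = 18)
O(V) = V²
S(H) = √218 (S(H) = √(200 + 18) = √218)
(-190099 + r(-427)) + S(O(-3)) = (-190099 + (½)/(-427)) + √218 = (-190099 + (½)*(-1/427)) + √218 = (-190099 - 1/854) + √218 = -162344547/854 + √218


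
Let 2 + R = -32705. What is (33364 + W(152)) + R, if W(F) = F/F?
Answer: 658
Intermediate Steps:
R = -32707 (R = -2 - 32705 = -32707)
W(F) = 1
(33364 + W(152)) + R = (33364 + 1) - 32707 = 33365 - 32707 = 658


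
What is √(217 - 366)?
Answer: I*√149 ≈ 12.207*I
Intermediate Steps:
√(217 - 366) = √(-149) = I*√149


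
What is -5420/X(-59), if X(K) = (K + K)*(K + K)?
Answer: -1355/3481 ≈ -0.38926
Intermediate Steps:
X(K) = 4*K² (X(K) = (2*K)*(2*K) = 4*K²)
-5420/X(-59) = -5420/(4*(-59)²) = -5420/(4*3481) = -5420/13924 = -5420*1/13924 = -1355/3481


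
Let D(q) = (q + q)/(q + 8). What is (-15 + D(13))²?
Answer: 83521/441 ≈ 189.39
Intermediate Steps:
D(q) = 2*q/(8 + q) (D(q) = (2*q)/(8 + q) = 2*q/(8 + q))
(-15 + D(13))² = (-15 + 2*13/(8 + 13))² = (-15 + 2*13/21)² = (-15 + 2*13*(1/21))² = (-15 + 26/21)² = (-289/21)² = 83521/441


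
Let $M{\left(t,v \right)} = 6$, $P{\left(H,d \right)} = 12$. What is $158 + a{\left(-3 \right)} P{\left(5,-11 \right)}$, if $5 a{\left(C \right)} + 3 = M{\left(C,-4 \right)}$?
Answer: $\frac{826}{5} \approx 165.2$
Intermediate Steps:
$a{\left(C \right)} = \frac{3}{5}$ ($a{\left(C \right)} = - \frac{3}{5} + \frac{1}{5} \cdot 6 = - \frac{3}{5} + \frac{6}{5} = \frac{3}{5}$)
$158 + a{\left(-3 \right)} P{\left(5,-11 \right)} = 158 + \frac{3}{5} \cdot 12 = 158 + \frac{36}{5} = \frac{826}{5}$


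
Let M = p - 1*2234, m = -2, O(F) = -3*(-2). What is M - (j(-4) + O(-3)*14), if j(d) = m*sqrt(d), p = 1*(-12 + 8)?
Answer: -2322 + 4*I ≈ -2322.0 + 4.0*I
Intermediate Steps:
O(F) = 6
p = -4 (p = 1*(-4) = -4)
M = -2238 (M = -4 - 1*2234 = -4 - 2234 = -2238)
j(d) = -2*sqrt(d)
M - (j(-4) + O(-3)*14) = -2238 - (-4*I + 6*14) = -2238 - (-4*I + 84) = -2238 - (84 - 4*I) = -2238 + (-84 + 4*I) = -2322 + 4*I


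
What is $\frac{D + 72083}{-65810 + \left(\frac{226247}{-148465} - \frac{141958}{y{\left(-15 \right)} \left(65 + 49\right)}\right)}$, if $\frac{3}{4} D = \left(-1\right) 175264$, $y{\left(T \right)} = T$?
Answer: $\frac{820536332307}{333736694188} \approx 2.4586$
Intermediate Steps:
$D = - \frac{701056}{3}$ ($D = \frac{4 \left(\left(-1\right) 175264\right)}{3} = \frac{4}{3} \left(-175264\right) = - \frac{701056}{3} \approx -2.3369 \cdot 10^{5}$)
$\frac{D + 72083}{-65810 + \left(\frac{226247}{-148465} - \frac{141958}{y{\left(-15 \right)} \left(65 + 49\right)}\right)} = \frac{- \frac{701056}{3} + 72083}{-65810 - \left(\frac{226247}{148465} + 141958 \left(- \frac{1}{15 \left(65 + 49\right)}\right)\right)} = - \frac{484807}{3 \left(-65810 - \left(\frac{226247}{148465} + \frac{141958}{\left(-15\right) 114}\right)\right)} = - \frac{484807}{3 \left(-65810 - \left(\frac{226247}{148465} + \frac{141958}{-1710}\right)\right)} = - \frac{484807}{3 \left(-65810 - - \frac{413778242}{5077503}\right)} = - \frac{484807}{3 \left(-65810 + \left(- \frac{226247}{148465} + \frac{70979}{855}\right)\right)} = - \frac{484807}{3 \left(-65810 + \frac{413778242}{5077503}\right)} = - \frac{484807}{3 \left(- \frac{333736694188}{5077503}\right)} = \left(- \frac{484807}{3}\right) \left(- \frac{5077503}{333736694188}\right) = \frac{820536332307}{333736694188}$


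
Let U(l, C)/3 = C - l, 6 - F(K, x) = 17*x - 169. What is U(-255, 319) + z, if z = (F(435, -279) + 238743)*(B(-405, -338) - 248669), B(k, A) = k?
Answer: -60689618192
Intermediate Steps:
F(K, x) = 175 - 17*x (F(K, x) = 6 - (17*x - 169) = 6 - (-169 + 17*x) = 6 + (169 - 17*x) = 175 - 17*x)
z = -60689619914 (z = ((175 - 17*(-279)) + 238743)*(-405 - 248669) = ((175 + 4743) + 238743)*(-249074) = (4918 + 238743)*(-249074) = 243661*(-249074) = -60689619914)
U(l, C) = -3*l + 3*C (U(l, C) = 3*(C - l) = -3*l + 3*C)
U(-255, 319) + z = (-3*(-255) + 3*319) - 60689619914 = (765 + 957) - 60689619914 = 1722 - 60689619914 = -60689618192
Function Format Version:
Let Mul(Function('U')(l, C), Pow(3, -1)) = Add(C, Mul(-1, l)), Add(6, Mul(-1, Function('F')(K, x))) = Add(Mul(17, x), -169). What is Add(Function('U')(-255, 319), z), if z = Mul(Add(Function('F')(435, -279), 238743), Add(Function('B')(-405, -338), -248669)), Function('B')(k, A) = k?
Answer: -60689618192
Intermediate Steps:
Function('F')(K, x) = Add(175, Mul(-17, x)) (Function('F')(K, x) = Add(6, Mul(-1, Add(Mul(17, x), -169))) = Add(6, Mul(-1, Add(-169, Mul(17, x)))) = Add(6, Add(169, Mul(-17, x))) = Add(175, Mul(-17, x)))
z = -60689619914 (z = Mul(Add(Add(175, Mul(-17, -279)), 238743), Add(-405, -248669)) = Mul(Add(Add(175, 4743), 238743), -249074) = Mul(Add(4918, 238743), -249074) = Mul(243661, -249074) = -60689619914)
Function('U')(l, C) = Add(Mul(-3, l), Mul(3, C)) (Function('U')(l, C) = Mul(3, Add(C, Mul(-1, l))) = Add(Mul(-3, l), Mul(3, C)))
Add(Function('U')(-255, 319), z) = Add(Add(Mul(-3, -255), Mul(3, 319)), -60689619914) = Add(Add(765, 957), -60689619914) = Add(1722, -60689619914) = -60689618192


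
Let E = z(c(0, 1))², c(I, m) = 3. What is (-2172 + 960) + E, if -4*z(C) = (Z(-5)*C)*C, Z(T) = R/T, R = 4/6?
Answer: -121191/100 ≈ -1211.9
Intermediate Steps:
R = ⅔ (R = 4*(⅙) = ⅔ ≈ 0.66667)
Z(T) = 2/(3*T)
z(C) = C²/30 (z(C) = -((⅔)/(-5))*C*C/4 = -((⅔)*(-⅕))*C*C/4 = -(-2*C/15)*C/4 = -(-1)*C²/30 = C²/30)
E = 9/100 (E = ((1/30)*3²)² = ((1/30)*9)² = (3/10)² = 9/100 ≈ 0.090000)
(-2172 + 960) + E = (-2172 + 960) + 9/100 = -1212 + 9/100 = -121191/100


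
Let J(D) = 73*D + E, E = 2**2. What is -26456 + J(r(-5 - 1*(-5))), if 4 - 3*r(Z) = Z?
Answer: -79064/3 ≈ -26355.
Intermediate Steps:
r(Z) = 4/3 - Z/3
E = 4
J(D) = 4 + 73*D (J(D) = 73*D + 4 = 4 + 73*D)
-26456 + J(r(-5 - 1*(-5))) = -26456 + (4 + 73*(4/3 - (-5 - 1*(-5))/3)) = -26456 + (4 + 73*(4/3 - (-5 + 5)/3)) = -26456 + (4 + 73*(4/3 - 1/3*0)) = -26456 + (4 + 73*(4/3 + 0)) = -26456 + (4 + 73*(4/3)) = -26456 + (4 + 292/3) = -26456 + 304/3 = -79064/3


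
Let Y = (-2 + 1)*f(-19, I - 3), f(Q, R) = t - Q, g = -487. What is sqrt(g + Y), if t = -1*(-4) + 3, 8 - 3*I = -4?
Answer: 3*I*sqrt(57) ≈ 22.65*I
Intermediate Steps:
I = 4 (I = 8/3 - 1/3*(-4) = 8/3 + 4/3 = 4)
t = 7 (t = 4 + 3 = 7)
f(Q, R) = 7 - Q
Y = -26 (Y = (-2 + 1)*(7 - 1*(-19)) = -(7 + 19) = -1*26 = -26)
sqrt(g + Y) = sqrt(-487 - 26) = sqrt(-513) = 3*I*sqrt(57)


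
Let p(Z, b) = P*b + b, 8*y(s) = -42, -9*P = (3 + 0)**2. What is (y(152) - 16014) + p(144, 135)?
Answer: -64077/4 ≈ -16019.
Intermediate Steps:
P = -1 (P = -(3 + 0)**2/9 = -1/9*3**2 = -1/9*9 = -1)
y(s) = -21/4 (y(s) = (1/8)*(-42) = -21/4)
p(Z, b) = 0 (p(Z, b) = -b + b = 0)
(y(152) - 16014) + p(144, 135) = (-21/4 - 16014) + 0 = -64077/4 + 0 = -64077/4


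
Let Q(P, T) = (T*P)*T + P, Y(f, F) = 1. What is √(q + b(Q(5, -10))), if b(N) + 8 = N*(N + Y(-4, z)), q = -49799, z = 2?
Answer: √205723 ≈ 453.57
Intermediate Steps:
Q(P, T) = P + P*T² (Q(P, T) = (P*T)*T + P = P*T² + P = P + P*T²)
b(N) = -8 + N*(1 + N) (b(N) = -8 + N*(N + 1) = -8 + N*(1 + N))
√(q + b(Q(5, -10))) = √(-49799 + (-8 + 5*(1 + (-10)²) + (5*(1 + (-10)²))²)) = √(-49799 + (-8 + 5*(1 + 100) + (5*(1 + 100))²)) = √(-49799 + (-8 + 5*101 + (5*101)²)) = √(-49799 + (-8 + 505 + 505²)) = √(-49799 + (-8 + 505 + 255025)) = √(-49799 + 255522) = √205723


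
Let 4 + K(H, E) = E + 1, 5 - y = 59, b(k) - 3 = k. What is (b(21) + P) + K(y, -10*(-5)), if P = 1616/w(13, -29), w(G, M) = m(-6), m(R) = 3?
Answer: 1829/3 ≈ 609.67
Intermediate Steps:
b(k) = 3 + k
y = -54 (y = 5 - 1*59 = 5 - 59 = -54)
w(G, M) = 3
K(H, E) = -3 + E (K(H, E) = -4 + (E + 1) = -4 + (1 + E) = -3 + E)
P = 1616/3 ≈ 538.67
(b(21) + P) + K(y, -10*(-5)) = ((3 + 21) + 1616/3) + (-3 - 10*(-5)) = (24 + 1616/3) + (-3 + 50) = 1688/3 + 47 = 1829/3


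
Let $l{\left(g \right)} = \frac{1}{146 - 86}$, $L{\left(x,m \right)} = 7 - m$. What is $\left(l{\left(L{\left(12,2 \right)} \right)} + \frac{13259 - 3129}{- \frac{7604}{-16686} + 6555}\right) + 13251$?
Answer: $\frac{43488679862587}{3281530020} \approx 13253.0$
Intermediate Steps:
$l{\left(g \right)} = \frac{1}{60}$
$\left(l{\left(L{\left(12,2 \right)} \right)} + \frac{13259 - 3129}{- \frac{7604}{-16686} + 6555}\right) + 13251 = \left(\frac{1}{60} + \frac{13259 - 3129}{- \frac{7604}{-16686} + 6555}\right) + 13251 = \left(\frac{1}{60} + \frac{10130}{\left(-7604\right) \left(- \frac{1}{16686}\right) + 6555}\right) + 13251 = \left(\frac{1}{60} + \frac{10130}{\frac{3802}{8343} + 6555}\right) + 13251 = \left(\frac{1}{60} + \frac{10130}{\frac{54692167}{8343}}\right) + 13251 = \left(\frac{1}{60} + 10130 \cdot \frac{8343}{54692167}\right) + 13251 = \left(\frac{1}{60} + \frac{84514590}{54692167}\right) + 13251 = \frac{5125567567}{3281530020} + 13251 = \frac{43488679862587}{3281530020}$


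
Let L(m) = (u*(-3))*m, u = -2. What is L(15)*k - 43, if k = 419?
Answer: 37667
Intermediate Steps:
L(m) = 6*m (L(m) = (-2*(-3))*m = 6*m)
L(15)*k - 43 = (6*15)*419 - 43 = 90*419 - 43 = 37710 - 43 = 37667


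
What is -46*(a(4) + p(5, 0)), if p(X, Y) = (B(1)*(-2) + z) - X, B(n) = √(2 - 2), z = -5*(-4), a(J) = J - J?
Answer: -690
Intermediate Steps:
a(J) = 0
z = 20
B(n) = 0 (B(n) = √0 = 0)
p(X, Y) = 20 - X (p(X, Y) = (0*(-2) + 20) - X = (0 + 20) - X = 20 - X)
-46*(a(4) + p(5, 0)) = -46*(0 + (20 - 1*5)) = -46*(0 + (20 - 5)) = -46*(0 + 15) = -46*15 = -690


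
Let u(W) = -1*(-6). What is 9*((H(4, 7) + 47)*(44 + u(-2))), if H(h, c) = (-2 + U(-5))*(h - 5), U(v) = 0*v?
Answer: 22050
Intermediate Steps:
U(v) = 0
H(h, c) = 10 - 2*h (H(h, c) = (-2 + 0)*(h - 5) = -2*(-5 + h) = 10 - 2*h)
u(W) = 6
9*((H(4, 7) + 47)*(44 + u(-2))) = 9*(((10 - 2*4) + 47)*(44 + 6)) = 9*(((10 - 8) + 47)*50) = 9*((2 + 47)*50) = 9*(49*50) = 9*2450 = 22050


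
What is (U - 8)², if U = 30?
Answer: 484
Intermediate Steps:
(U - 8)² = (30 - 8)² = 22² = 484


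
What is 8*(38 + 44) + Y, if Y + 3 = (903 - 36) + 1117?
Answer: 2637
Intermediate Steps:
Y = 1981 (Y = -3 + ((903 - 36) + 1117) = -3 + (867 + 1117) = -3 + 1984 = 1981)
8*(38 + 44) + Y = 8*(38 + 44) + 1981 = 8*82 + 1981 = 656 + 1981 = 2637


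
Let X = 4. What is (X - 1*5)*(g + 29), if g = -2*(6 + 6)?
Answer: -5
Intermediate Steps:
g = -24 (g = -2*12 = -24)
(X - 1*5)*(g + 29) = (4 - 1*5)*(-24 + 29) = (4 - 5)*5 = -1*5 = -5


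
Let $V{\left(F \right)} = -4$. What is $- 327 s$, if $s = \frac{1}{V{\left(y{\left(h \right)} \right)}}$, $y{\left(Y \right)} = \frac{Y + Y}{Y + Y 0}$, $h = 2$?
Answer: $\frac{327}{4} \approx 81.75$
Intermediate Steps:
$y{\left(Y \right)} = 2$ ($y{\left(Y \right)} = \frac{2 Y}{Y + 0} = \frac{2 Y}{Y} = 2$)
$s = - \frac{1}{4}$ ($s = \frac{1}{-4} = - \frac{1}{4} \approx -0.25$)
$- 327 s = \left(-327\right) \left(- \frac{1}{4}\right) = \frac{327}{4}$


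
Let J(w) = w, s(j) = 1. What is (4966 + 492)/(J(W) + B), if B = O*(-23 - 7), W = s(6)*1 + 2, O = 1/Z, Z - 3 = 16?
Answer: 103702/27 ≈ 3840.8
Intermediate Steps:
Z = 19 (Z = 3 + 16 = 19)
O = 1/19 ≈ 0.052632
W = 3 (W = 1*1 + 2 = 1 + 2 = 3)
B = -30/19 (B = (-23 - 7)/19 = (1/19)*(-30) = -30/19 ≈ -1.5789)
(4966 + 492)/(J(W) + B) = (4966 + 492)/(3 - 30/19) = 5458/(27/19) = 5458*(19/27) = 103702/27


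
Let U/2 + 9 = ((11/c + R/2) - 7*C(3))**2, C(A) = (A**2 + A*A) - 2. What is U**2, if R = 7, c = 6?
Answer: 41876711044/81 ≈ 5.1700e+8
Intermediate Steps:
C(A) = -2 + 2*A**2 (C(A) = (A**2 + A**2) - 2 = 2*A**2 - 2 = -2 + 2*A**2)
U = 204638/9 (U = -18 + 2*((11/6 + 7/2) - 7*(-2 + 2*3**2))**2 = -18 + 2*((11*(1/6) + 7*(1/2)) - 7*(-2 + 2*9))**2 = -18 + 2*((11/6 + 7/2) - 7*(-2 + 18))**2 = -18 + 2*(16/3 - 7*16)**2 = -18 + 2*(16/3 - 112)**2 = -18 + 2*(-320/3)**2 = -18 + 2*(102400/9) = -18 + 204800/9 = 204638/9 ≈ 22738.)
U**2 = (204638/9)**2 = 41876711044/81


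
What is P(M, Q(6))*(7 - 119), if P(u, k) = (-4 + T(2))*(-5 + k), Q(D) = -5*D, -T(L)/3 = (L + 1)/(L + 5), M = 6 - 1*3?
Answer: -20720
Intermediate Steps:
M = 3 (M = 6 - 3 = 3)
T(L) = -3*(1 + L)/(5 + L) (T(L) = -3*(L + 1)/(L + 5) = -3*(1 + L)/(5 + L))
P(u, k) = 185/7 - 37*k/7 (P(u, k) = (-4 + 3*(-1 - 1*2)/(5 + 2))*(-5 + k) = (-4 + 3*(-1 - 2)/7)*(-5 + k) = (-4 + 3*(⅐)*(-3))*(-5 + k) = (-4 - 9/7)*(-5 + k) = -37*(-5 + k)/7 = 185/7 - 37*k/7)
P(M, Q(6))*(7 - 119) = (185/7 - (-185)*6/7)*(7 - 119) = (185/7 - 37/7*(-30))*(-112) = (185/7 + 1110/7)*(-112) = 185*(-112) = -20720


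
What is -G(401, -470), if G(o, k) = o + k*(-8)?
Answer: -4161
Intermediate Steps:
G(o, k) = o - 8*k
-G(401, -470) = -(401 - 8*(-470)) = -(401 + 3760) = -1*4161 = -4161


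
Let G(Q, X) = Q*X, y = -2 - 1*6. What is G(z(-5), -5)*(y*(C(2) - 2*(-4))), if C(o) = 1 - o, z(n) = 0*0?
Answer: 0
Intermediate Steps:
z(n) = 0
y = -8 (y = -2 - 6 = -8)
G(z(-5), -5)*(y*(C(2) - 2*(-4))) = (0*(-5))*(-8*((1 - 1*2) - 2*(-4))) = 0*(-8*((1 - 2) + 8)) = 0*(-8*(-1 + 8)) = 0*(-8*7) = 0*(-56) = 0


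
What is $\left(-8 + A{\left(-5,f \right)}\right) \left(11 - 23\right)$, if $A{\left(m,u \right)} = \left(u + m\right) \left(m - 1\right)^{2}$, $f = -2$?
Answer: $3120$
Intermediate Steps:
$A{\left(m,u \right)} = \left(-1 + m\right)^{2} \left(m + u\right)$ ($A{\left(m,u \right)} = \left(m + u\right) \left(-1 + m\right)^{2} = \left(-1 + m\right)^{2} \left(m + u\right)$)
$\left(-8 + A{\left(-5,f \right)}\right) \left(11 - 23\right) = \left(-8 + \left(-1 - 5\right)^{2} \left(-5 - 2\right)\right) \left(11 - 23\right) = \left(-8 + \left(-6\right)^{2} \left(-7\right)\right) \left(11 - 23\right) = \left(-8 + 36 \left(-7\right)\right) \left(-12\right) = \left(-8 - 252\right) \left(-12\right) = \left(-260\right) \left(-12\right) = 3120$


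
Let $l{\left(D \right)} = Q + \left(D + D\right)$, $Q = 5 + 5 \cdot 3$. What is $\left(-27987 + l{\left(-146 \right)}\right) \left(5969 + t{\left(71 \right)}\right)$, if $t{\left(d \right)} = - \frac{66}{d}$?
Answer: $- \frac{11974270847}{71} \approx -1.6865 \cdot 10^{8}$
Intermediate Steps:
$Q = 20$ ($Q = 5 + 15 = 20$)
$l{\left(D \right)} = 20 + 2 D$ ($l{\left(D \right)} = 20 + \left(D + D\right) = 20 + 2 D$)
$\left(-27987 + l{\left(-146 \right)}\right) \left(5969 + t{\left(71 \right)}\right) = \left(-27987 + \left(20 + 2 \left(-146\right)\right)\right) \left(5969 - \frac{66}{71}\right) = \left(-27987 + \left(20 - 292\right)\right) \left(5969 - \frac{66}{71}\right) = \left(-27987 - 272\right) \left(5969 - \frac{66}{71}\right) = \left(-28259\right) \frac{423733}{71} = - \frac{11974270847}{71}$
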